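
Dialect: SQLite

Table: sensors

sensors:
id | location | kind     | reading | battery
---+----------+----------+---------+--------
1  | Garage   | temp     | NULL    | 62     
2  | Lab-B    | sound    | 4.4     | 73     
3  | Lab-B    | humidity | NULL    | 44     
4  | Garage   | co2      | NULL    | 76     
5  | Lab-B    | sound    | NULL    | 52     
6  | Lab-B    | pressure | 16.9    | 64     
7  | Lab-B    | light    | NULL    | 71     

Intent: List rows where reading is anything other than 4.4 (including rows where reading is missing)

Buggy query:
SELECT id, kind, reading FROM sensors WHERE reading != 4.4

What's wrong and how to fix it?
Bug: Inequality against NULL is unknown, not true; rows with NULL are dropped

Fix: Handle NULL separately with IS NULL alongside the inequality

Corrected query:
SELECT id, kind, reading FROM sensors WHERE reading != 4.4 OR reading IS NULL

Result:
id | kind     | reading
---+----------+--------
1  | temp     | NULL   
3  | humidity | NULL   
4  | co2      | NULL   
5  | sound    | NULL   
6  | pressure | 16.9   
7  | light    | NULL   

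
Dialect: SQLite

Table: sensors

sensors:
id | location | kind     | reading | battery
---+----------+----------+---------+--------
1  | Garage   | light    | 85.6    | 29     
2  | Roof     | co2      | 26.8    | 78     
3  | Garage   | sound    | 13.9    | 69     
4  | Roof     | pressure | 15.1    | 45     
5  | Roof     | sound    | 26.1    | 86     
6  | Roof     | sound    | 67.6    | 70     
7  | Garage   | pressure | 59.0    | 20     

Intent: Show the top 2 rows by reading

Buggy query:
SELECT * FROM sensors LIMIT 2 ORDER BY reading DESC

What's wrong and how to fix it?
Bug: ORDER BY cannot follow LIMIT; LIMIT is the final clause

Fix: Sort with ORDER BY, then apply LIMIT

Corrected query:
SELECT * FROM sensors ORDER BY reading DESC LIMIT 2

Result:
id | location | kind  | reading | battery
---+----------+-------+---------+--------
1  | Garage   | light | 85.6    | 29     
6  | Roof     | sound | 67.6    | 70     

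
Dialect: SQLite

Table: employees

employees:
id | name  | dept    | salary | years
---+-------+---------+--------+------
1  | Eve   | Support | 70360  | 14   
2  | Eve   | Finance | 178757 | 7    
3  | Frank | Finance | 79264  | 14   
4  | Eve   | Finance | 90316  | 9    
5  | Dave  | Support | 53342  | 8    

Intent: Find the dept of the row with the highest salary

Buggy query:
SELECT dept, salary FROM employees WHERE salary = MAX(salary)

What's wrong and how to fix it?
Bug: WHERE is evaluated per row; an aggregate over the whole table isn't defined there

Fix: Use a subquery: WHERE salary = (SELECT MAX(salary) FROM employees)

Corrected query:
SELECT dept, salary FROM employees WHERE salary = (SELECT MAX(salary) FROM employees)

Result:
dept    | salary
--------+-------
Finance | 178757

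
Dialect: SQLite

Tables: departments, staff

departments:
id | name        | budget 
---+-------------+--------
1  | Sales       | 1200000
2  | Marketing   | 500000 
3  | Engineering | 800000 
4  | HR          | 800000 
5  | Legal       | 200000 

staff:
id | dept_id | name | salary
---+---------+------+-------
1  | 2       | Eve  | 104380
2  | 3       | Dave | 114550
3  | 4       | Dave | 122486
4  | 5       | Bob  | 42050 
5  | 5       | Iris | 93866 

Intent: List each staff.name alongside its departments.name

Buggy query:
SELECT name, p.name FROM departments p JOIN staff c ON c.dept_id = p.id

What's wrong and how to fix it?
Bug: Both tables have a 'name' column; the unqualified reference is ambiguous

Fix: Qualify the column with its table alias (c.name)

Corrected query:
SELECT c.name, p.name FROM departments p JOIN staff c ON c.dept_id = p.id

Result:
name | name       
-----+------------
Eve  | Marketing  
Dave | Engineering
Dave | HR         
Bob  | Legal      
Iris | Legal      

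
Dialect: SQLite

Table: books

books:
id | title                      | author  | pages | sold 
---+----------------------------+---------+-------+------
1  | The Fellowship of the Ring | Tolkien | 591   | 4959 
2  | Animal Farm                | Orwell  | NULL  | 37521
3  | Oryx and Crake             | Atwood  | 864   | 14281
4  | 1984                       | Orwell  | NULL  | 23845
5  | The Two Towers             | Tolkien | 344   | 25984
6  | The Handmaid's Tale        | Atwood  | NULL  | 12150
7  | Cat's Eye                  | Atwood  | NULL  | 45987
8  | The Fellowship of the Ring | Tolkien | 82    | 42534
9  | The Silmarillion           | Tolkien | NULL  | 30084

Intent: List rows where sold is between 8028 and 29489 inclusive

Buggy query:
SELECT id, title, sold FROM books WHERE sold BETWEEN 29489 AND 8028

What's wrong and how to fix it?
Bug: BETWEEN expects the lower bound first; with 29489 AND 8028 the range is empty

Fix: Write BETWEEN 8028 AND 29489

Corrected query:
SELECT id, title, sold FROM books WHERE sold BETWEEN 8028 AND 29489

Result:
id | title               | sold 
---+---------------------+------
3  | Oryx and Crake      | 14281
4  | 1984                | 23845
5  | The Two Towers      | 25984
6  | The Handmaid's Tale | 12150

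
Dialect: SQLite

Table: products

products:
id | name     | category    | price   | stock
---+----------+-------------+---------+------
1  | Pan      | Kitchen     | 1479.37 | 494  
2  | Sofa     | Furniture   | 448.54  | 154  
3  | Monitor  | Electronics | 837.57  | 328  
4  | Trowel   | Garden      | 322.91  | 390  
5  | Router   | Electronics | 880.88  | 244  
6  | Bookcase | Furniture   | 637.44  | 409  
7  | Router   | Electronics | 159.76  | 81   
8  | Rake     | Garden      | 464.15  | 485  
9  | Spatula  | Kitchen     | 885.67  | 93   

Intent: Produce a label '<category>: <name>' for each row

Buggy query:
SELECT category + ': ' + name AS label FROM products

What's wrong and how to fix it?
Bug: SQLite uses || for string concatenation; + coerces text to numbers (yielding 0)

Fix: Use the || operator for string concatenation

Corrected query:
SELECT category || ': ' || name AS label FROM products

Result:
label               
--------------------
Kitchen: Pan        
Furniture: Sofa     
Electronics: Monitor
Garden: Trowel      
Electronics: Router 
Furniture: Bookcase 
Electronics: Router 
Garden: Rake        
Kitchen: Spatula    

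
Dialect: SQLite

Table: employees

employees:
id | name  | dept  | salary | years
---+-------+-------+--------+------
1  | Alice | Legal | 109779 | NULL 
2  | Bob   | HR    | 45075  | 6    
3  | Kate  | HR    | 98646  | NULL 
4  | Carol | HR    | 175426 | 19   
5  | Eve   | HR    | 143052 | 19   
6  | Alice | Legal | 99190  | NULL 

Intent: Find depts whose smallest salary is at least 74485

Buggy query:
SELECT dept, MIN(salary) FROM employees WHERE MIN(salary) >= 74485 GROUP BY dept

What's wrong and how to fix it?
Bug: Aggregates like MIN are computed per group after WHERE runs

Fix: Replace WHERE with HAVING after the GROUP BY

Corrected query:
SELECT dept, MIN(salary) FROM employees GROUP BY dept HAVING MIN(salary) >= 74485

Result:
dept  | MIN(salary)
------+------------
Legal | 99190      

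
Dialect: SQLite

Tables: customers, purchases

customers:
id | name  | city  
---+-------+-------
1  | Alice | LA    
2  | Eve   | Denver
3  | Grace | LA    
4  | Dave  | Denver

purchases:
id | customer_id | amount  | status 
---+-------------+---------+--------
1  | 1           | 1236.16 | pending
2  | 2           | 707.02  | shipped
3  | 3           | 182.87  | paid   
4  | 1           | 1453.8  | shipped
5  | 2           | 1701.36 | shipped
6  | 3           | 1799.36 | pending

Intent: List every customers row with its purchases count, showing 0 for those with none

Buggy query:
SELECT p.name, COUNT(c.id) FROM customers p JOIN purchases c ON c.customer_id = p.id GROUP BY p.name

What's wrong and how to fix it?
Bug: INNER JOIN drops customers rows that have no matching purchases rows

Fix: Use LEFT JOIN so parents without children still appear (COUNT(c.id) gives 0)

Corrected query:
SELECT p.name, COUNT(c.id) FROM customers p LEFT JOIN purchases c ON c.customer_id = p.id GROUP BY p.name

Result:
name  | COUNT(c.id)
------+------------
Alice | 2          
Dave  | 0          
Eve   | 2          
Grace | 2          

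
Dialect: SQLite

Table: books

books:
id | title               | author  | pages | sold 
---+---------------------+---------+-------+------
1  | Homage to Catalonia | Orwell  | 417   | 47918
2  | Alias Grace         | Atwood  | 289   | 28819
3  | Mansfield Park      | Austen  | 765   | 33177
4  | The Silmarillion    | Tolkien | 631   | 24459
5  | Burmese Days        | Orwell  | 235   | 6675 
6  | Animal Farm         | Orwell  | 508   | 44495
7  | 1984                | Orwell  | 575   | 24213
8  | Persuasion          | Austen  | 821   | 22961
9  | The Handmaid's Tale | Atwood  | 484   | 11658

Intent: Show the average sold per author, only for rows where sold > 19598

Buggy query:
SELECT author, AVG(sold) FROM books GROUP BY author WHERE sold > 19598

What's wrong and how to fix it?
Bug: Row-level WHERE must come before GROUP BY in the clause order

Fix: Place WHERE between FROM and GROUP BY

Corrected query:
SELECT author, AVG(sold) FROM books WHERE sold > 19598 GROUP BY author

Result:
author  | AVG(sold)   
--------+-------------
Atwood  | 28819       
Austen  | 28069       
Orwell  | 38875.333333
Tolkien | 24459       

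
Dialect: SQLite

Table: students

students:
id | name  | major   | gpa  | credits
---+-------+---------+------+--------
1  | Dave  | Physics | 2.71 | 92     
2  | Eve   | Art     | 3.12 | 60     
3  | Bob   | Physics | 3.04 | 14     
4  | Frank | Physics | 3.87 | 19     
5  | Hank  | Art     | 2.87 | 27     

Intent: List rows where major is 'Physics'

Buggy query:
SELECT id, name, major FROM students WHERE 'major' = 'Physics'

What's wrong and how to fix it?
Bug: Single quotes denote string literals in SQL; the column name is being compared as a constant string

Fix: Remove the quotes around the column name (or use double quotes for an identifier)

Corrected query:
SELECT id, name, major FROM students WHERE major = 'Physics'

Result:
id | name  | major  
---+-------+--------
1  | Dave  | Physics
3  | Bob   | Physics
4  | Frank | Physics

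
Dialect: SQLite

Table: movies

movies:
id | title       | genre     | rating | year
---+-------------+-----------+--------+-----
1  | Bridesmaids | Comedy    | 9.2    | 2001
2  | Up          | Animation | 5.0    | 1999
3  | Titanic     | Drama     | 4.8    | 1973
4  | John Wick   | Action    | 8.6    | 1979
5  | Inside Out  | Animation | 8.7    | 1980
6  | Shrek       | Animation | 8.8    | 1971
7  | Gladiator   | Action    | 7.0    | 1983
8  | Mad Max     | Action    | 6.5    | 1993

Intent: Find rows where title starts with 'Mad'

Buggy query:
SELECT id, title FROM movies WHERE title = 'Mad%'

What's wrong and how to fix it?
Bug: '=' compares the literal string including the % character; pattern matching needs LIKE

Fix: Replace '=' with LIKE so 'Mad%' is treated as a pattern

Corrected query:
SELECT id, title FROM movies WHERE title LIKE 'Mad%'

Result:
id | title  
---+--------
8  | Mad Max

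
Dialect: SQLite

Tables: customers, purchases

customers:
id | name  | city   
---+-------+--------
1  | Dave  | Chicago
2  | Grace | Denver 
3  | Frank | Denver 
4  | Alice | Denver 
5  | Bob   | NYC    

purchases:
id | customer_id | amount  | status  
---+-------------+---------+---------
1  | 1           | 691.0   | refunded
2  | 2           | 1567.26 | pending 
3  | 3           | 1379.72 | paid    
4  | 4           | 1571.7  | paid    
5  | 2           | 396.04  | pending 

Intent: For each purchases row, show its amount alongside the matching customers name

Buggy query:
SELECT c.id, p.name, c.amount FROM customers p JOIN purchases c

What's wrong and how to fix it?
Bug: Missing join condition: each purchases row is matched to all customers rows instead of just its own

Fix: Specify the join condition linking the foreign key to the parent id

Corrected query:
SELECT c.id, p.name, c.amount FROM customers p JOIN purchases c ON c.customer_id = p.id

Result:
id | name  | amount 
---+-------+--------
1  | Dave  | 691    
2  | Grace | 1567.26
3  | Frank | 1379.72
4  | Alice | 1571.7 
5  | Grace | 396.04 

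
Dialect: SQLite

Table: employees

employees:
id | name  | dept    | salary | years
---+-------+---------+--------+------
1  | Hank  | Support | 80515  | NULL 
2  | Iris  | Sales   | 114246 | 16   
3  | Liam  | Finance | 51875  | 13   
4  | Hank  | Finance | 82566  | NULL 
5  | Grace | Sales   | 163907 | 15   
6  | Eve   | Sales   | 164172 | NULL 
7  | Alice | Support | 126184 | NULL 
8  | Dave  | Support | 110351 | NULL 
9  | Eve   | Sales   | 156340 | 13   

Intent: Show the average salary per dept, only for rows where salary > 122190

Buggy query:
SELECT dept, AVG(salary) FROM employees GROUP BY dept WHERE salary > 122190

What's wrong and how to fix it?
Bug: WHERE cannot follow GROUP BY

Fix: Move the WHERE clause before GROUP BY

Corrected query:
SELECT dept, AVG(salary) FROM employees WHERE salary > 122190 GROUP BY dept

Result:
dept    | AVG(salary)
--------+------------
Sales   | 161473     
Support | 126184     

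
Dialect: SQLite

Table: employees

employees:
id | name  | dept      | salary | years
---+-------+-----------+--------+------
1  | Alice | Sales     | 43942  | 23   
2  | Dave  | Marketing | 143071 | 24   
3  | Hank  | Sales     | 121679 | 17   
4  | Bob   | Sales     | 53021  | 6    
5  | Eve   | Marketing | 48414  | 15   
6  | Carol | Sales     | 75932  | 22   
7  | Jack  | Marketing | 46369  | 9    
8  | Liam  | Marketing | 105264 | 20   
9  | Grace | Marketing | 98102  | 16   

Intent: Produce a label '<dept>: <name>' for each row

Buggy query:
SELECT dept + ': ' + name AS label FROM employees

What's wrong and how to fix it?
Bug: SQLite uses || for string concatenation; + coerces text to numbers (yielding 0)

Fix: Replace + with || to concatenate text

Corrected query:
SELECT dept || ': ' || name AS label FROM employees

Result:
label           
----------------
Sales: Alice    
Marketing: Dave 
Sales: Hank     
Sales: Bob      
Marketing: Eve  
Sales: Carol    
Marketing: Jack 
Marketing: Liam 
Marketing: Grace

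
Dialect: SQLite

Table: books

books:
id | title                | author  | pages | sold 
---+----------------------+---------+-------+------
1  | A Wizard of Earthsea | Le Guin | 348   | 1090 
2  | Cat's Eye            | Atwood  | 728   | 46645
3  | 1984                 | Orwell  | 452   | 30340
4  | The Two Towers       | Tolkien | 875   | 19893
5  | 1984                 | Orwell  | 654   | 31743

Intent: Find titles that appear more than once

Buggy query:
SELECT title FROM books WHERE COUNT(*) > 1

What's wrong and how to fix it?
Bug: WHERE can't reference COUNT(*); aggregates are computed after WHERE

Fix: GROUP BY title, then filter groups with HAVING COUNT(*) > 1

Corrected query:
SELECT title FROM books GROUP BY title HAVING COUNT(*) > 1

Result:
title
-----
1984 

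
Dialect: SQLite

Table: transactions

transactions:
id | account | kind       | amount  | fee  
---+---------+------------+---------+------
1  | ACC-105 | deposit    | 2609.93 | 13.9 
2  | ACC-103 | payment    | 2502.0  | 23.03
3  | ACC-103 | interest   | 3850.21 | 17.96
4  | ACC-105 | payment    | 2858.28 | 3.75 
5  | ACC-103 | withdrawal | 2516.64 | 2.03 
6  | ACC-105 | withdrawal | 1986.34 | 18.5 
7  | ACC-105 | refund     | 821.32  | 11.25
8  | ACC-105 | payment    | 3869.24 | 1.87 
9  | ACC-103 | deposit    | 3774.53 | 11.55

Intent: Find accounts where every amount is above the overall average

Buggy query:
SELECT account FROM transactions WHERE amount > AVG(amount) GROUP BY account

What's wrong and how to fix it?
Bug: AVG() is an aggregate; it can't sit directly in WHERE

Fix: Compute the overall average in a scalar subquery and compare each group's MIN against it in HAVING

Corrected query:
SELECT account FROM transactions GROUP BY account HAVING MIN(amount) > (SELECT AVG(amount) FROM transactions)

Result:
(no rows)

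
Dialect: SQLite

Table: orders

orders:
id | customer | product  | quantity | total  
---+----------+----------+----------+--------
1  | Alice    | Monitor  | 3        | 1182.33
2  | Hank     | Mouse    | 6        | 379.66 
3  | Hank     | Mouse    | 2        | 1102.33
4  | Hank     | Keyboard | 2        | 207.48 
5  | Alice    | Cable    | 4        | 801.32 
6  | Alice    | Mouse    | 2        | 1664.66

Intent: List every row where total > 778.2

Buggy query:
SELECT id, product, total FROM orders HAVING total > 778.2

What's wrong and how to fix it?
Bug: HAVING filters the output of aggregation, but this query has no GROUP BY and no aggregate functions, so SQLite rejects it (HAVING clause on a non-aggregate query); the condition here is per row

Fix: Use WHERE for row-level filtering

Corrected query:
SELECT id, product, total FROM orders WHERE total > 778.2

Result:
id | product | total  
---+---------+--------
1  | Monitor | 1182.33
3  | Mouse   | 1102.33
5  | Cable   | 801.32 
6  | Mouse   | 1664.66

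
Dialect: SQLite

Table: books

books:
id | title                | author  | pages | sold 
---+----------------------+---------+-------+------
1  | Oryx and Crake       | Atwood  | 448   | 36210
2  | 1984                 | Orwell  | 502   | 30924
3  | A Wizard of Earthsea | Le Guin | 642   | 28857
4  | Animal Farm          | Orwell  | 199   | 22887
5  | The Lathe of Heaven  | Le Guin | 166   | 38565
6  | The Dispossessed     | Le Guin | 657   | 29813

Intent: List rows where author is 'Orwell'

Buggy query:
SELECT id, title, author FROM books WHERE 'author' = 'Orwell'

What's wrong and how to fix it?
Bug: 'author' in single quotes is a string literal, not the column; the comparison is literal-vs-literal and never true

Fix: Reference the column as author without single quotes

Corrected query:
SELECT id, title, author FROM books WHERE author = 'Orwell'

Result:
id | title       | author
---+-------------+-------
2  | 1984        | Orwell
4  | Animal Farm | Orwell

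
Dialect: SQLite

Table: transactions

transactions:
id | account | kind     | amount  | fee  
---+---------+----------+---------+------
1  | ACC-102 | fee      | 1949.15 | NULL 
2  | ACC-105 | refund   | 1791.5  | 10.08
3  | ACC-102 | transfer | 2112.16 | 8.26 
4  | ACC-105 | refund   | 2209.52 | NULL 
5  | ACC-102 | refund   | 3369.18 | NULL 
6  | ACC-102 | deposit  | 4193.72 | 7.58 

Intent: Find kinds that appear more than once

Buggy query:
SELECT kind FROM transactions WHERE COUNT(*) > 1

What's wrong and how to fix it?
Bug: COUNT(*) is an aggregate and cannot be used in WHERE

Fix: Group first, then use HAVING for the count condition

Corrected query:
SELECT kind FROM transactions GROUP BY kind HAVING COUNT(*) > 1

Result:
kind  
------
refund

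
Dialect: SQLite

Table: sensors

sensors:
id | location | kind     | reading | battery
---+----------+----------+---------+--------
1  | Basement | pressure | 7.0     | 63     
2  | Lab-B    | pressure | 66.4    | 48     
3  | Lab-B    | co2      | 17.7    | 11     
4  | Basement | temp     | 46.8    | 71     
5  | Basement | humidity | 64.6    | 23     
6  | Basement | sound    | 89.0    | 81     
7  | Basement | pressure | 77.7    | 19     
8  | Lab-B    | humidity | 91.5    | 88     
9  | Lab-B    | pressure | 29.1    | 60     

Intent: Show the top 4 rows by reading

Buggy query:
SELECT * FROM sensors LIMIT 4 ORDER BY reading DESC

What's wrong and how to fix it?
Bug: ORDER BY cannot follow LIMIT; LIMIT is the final clause

Fix: Sort with ORDER BY, then apply LIMIT

Corrected query:
SELECT * FROM sensors ORDER BY reading DESC LIMIT 4

Result:
id | location | kind     | reading | battery
---+----------+----------+---------+--------
8  | Lab-B    | humidity | 91.5    | 88     
6  | Basement | sound    | 89      | 81     
7  | Basement | pressure | 77.7    | 19     
2  | Lab-B    | pressure | 66.4    | 48     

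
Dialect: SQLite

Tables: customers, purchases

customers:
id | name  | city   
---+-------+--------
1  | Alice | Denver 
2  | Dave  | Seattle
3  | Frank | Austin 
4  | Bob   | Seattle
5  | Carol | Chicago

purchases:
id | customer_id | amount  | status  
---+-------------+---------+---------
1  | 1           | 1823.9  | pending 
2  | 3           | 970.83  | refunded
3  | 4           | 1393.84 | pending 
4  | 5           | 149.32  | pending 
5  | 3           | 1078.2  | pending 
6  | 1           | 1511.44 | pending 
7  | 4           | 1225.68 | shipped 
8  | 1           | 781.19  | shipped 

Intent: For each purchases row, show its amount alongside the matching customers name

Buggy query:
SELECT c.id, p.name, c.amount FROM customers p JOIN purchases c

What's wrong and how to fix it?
Bug: JOIN with no ON clause produces a cartesian product; every purchases row pairs with every customers row

Fix: Specify the join condition linking the foreign key to the parent id

Corrected query:
SELECT c.id, p.name, c.amount FROM customers p JOIN purchases c ON c.customer_id = p.id

Result:
id | name  | amount 
---+-------+--------
1  | Alice | 1823.9 
2  | Frank | 970.83 
3  | Bob   | 1393.84
4  | Carol | 149.32 
5  | Frank | 1078.2 
6  | Alice | 1511.44
7  | Bob   | 1225.68
8  | Alice | 781.19 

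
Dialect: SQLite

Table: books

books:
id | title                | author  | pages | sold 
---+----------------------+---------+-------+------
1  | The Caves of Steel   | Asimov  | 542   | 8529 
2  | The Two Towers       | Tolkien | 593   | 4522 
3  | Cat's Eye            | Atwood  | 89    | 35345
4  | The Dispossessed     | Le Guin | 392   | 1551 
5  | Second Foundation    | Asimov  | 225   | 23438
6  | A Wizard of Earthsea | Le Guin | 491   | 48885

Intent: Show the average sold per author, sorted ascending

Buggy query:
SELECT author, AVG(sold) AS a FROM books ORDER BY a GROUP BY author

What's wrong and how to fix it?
Bug: GROUP BY must precede ORDER BY

Fix: Reorder: SELECT … FROM … GROUP BY … ORDER BY …

Corrected query:
SELECT author, AVG(sold) AS a FROM books GROUP BY author ORDER BY a

Result:
author  | a      
--------+--------
Tolkien | 4522   
Asimov  | 15983.5
Le Guin | 25218  
Atwood  | 35345  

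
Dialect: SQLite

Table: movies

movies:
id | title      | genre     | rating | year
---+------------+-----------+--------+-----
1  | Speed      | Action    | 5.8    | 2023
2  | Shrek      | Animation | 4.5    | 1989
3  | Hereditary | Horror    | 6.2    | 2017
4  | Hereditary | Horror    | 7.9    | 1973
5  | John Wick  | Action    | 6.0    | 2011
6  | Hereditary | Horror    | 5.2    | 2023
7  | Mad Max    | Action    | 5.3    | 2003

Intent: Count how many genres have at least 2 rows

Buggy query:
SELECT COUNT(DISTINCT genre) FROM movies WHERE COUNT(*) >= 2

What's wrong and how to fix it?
Bug: WHERE filters individual rows, not groups, so a group-level COUNT is invalid there

Fix: Group first with HAVING COUNT(*) >= 2, then COUNT the resulting groups

Corrected query:
SELECT COUNT(*) FROM (SELECT genre FROM movies GROUP BY genre HAVING COUNT(*) >= 2)

Result:
COUNT(*)
--------
2       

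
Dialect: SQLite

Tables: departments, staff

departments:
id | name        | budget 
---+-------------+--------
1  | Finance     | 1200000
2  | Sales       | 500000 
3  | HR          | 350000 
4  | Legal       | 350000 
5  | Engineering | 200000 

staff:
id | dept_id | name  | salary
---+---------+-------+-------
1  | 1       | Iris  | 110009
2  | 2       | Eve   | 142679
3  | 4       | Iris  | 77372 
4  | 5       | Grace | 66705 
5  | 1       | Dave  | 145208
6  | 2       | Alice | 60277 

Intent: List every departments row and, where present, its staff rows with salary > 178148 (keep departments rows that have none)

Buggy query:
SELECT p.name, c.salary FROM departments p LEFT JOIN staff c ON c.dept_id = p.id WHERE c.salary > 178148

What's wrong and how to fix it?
Bug: Filtering c.salary in WHERE discards the NULL rows produced by LEFT JOIN, turning it into an inner join

Fix: Put 'c.salary > 178148' in the JOIN's ON clause instead of WHERE

Corrected query:
SELECT p.name, c.salary FROM departments p LEFT JOIN staff c ON c.dept_id = p.id AND c.salary > 178148

Result:
name        | salary
------------+-------
Finance     | NULL  
Sales       | NULL  
HR          | NULL  
Legal       | NULL  
Engineering | NULL  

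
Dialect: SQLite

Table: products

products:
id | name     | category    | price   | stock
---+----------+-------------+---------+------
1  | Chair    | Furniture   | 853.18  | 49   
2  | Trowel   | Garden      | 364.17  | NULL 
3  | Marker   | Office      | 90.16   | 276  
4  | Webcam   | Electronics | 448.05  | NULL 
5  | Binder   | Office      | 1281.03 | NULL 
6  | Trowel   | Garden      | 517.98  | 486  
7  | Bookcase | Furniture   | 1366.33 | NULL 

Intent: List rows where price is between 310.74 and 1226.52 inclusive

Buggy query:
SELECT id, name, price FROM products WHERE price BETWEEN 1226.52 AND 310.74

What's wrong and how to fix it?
Bug: BETWEEN expects the lower bound first; with 1226.52 AND 310.74 the range is empty

Fix: Swap the bounds so the smaller value comes first

Corrected query:
SELECT id, name, price FROM products WHERE price BETWEEN 310.74 AND 1226.52

Result:
id | name   | price 
---+--------+-------
1  | Chair  | 853.18
2  | Trowel | 364.17
4  | Webcam | 448.05
6  | Trowel | 517.98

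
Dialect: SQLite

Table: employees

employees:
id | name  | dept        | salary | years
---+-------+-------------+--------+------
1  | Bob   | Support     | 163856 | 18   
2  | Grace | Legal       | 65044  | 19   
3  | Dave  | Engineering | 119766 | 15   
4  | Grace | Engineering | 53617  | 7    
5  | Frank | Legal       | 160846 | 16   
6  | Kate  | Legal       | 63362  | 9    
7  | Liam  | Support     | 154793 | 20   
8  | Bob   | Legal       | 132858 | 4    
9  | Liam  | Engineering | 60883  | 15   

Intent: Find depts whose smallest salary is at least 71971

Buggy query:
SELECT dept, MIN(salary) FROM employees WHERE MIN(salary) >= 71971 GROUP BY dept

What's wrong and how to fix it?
Bug: MIN() in WHERE is a misuse of aggregate

Fix: Use HAVING for the per-group MIN condition

Corrected query:
SELECT dept, MIN(salary) FROM employees GROUP BY dept HAVING MIN(salary) >= 71971

Result:
dept    | MIN(salary)
--------+------------
Support | 154793     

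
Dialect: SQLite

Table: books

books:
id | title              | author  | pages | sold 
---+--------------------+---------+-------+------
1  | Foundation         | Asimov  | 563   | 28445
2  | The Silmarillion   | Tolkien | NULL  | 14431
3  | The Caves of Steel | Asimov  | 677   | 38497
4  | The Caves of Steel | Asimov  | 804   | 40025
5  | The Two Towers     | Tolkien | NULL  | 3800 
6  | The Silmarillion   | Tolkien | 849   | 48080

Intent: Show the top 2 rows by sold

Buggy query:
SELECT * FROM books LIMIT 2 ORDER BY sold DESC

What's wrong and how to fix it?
Bug: ORDER BY cannot follow LIMIT; LIMIT is the final clause

Fix: Sort with ORDER BY, then apply LIMIT

Corrected query:
SELECT * FROM books ORDER BY sold DESC LIMIT 2

Result:
id | title              | author  | pages | sold 
---+--------------------+---------+-------+------
6  | The Silmarillion   | Tolkien | 849   | 48080
4  | The Caves of Steel | Asimov  | 804   | 40025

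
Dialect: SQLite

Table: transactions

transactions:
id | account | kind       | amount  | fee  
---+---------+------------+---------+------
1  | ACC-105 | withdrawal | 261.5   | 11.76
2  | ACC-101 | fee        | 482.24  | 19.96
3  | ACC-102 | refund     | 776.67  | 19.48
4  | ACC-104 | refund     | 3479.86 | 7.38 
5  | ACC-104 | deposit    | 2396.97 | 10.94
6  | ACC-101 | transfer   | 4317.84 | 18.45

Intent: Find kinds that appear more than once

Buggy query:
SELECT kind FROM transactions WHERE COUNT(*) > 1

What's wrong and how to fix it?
Bug: WHERE can't reference COUNT(*); aggregates are computed after WHERE

Fix: GROUP BY kind, then filter groups with HAVING COUNT(*) > 1

Corrected query:
SELECT kind FROM transactions GROUP BY kind HAVING COUNT(*) > 1

Result:
kind  
------
refund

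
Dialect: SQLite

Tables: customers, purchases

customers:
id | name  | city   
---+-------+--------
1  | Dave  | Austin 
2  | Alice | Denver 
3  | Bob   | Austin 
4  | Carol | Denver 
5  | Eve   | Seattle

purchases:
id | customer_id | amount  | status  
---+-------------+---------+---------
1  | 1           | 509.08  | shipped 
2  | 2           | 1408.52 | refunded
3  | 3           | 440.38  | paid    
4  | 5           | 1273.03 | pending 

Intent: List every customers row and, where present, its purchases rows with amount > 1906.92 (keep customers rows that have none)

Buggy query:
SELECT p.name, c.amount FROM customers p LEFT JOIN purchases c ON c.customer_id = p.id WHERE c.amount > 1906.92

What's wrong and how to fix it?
Bug: Filtering c.amount in WHERE discards the NULL rows produced by LEFT JOIN, turning it into an inner join

Fix: Put 'c.amount > 1906.92' in the JOIN's ON clause instead of WHERE

Corrected query:
SELECT p.name, c.amount FROM customers p LEFT JOIN purchases c ON c.customer_id = p.id AND c.amount > 1906.92

Result:
name  | amount
------+-------
Dave  | NULL  
Alice | NULL  
Bob   | NULL  
Carol | NULL  
Eve   | NULL  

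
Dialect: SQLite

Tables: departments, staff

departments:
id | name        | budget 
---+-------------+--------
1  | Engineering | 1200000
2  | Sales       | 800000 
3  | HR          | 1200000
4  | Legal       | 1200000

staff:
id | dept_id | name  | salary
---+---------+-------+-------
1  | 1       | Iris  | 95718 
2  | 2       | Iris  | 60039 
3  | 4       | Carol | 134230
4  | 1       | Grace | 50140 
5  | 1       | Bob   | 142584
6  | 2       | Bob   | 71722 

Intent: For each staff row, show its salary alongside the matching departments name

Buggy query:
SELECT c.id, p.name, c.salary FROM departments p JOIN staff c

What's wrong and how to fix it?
Bug: Missing join condition: each staff row is matched to all departments rows instead of just its own

Fix: Add ON c.dept_id = p.id to the JOIN

Corrected query:
SELECT c.id, p.name, c.salary FROM departments p JOIN staff c ON c.dept_id = p.id

Result:
id | name        | salary
---+-------------+-------
1  | Engineering | 95718 
2  | Sales       | 60039 
3  | Legal       | 134230
4  | Engineering | 50140 
5  | Engineering | 142584
6  | Sales       | 71722 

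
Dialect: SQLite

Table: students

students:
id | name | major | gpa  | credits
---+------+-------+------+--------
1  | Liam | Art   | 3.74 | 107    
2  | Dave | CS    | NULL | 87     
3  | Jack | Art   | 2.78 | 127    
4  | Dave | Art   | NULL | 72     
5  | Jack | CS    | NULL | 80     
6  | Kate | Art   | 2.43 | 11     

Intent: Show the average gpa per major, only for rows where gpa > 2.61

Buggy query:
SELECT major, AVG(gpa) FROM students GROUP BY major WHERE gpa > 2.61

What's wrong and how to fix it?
Bug: Row-level WHERE must come before GROUP BY in the clause order

Fix: Place WHERE between FROM and GROUP BY

Corrected query:
SELECT major, AVG(gpa) FROM students WHERE gpa > 2.61 GROUP BY major

Result:
major | AVG(gpa)
------+---------
Art   | 3.26    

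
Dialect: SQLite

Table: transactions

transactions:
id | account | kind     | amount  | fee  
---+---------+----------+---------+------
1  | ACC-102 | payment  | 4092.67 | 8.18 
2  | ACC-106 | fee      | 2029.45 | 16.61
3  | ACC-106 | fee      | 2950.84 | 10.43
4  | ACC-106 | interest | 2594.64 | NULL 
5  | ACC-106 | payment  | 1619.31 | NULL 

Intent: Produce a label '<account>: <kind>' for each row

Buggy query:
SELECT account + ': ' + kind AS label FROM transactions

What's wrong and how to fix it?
Bug: '+' is numeric addition; on text columns SQLite converts them to 0 instead of concatenating

Fix: Replace + with || to concatenate text

Corrected query:
SELECT account || ': ' || kind AS label FROM transactions

Result:
label            
-----------------
ACC-102: payment 
ACC-106: fee     
ACC-106: fee     
ACC-106: interest
ACC-106: payment 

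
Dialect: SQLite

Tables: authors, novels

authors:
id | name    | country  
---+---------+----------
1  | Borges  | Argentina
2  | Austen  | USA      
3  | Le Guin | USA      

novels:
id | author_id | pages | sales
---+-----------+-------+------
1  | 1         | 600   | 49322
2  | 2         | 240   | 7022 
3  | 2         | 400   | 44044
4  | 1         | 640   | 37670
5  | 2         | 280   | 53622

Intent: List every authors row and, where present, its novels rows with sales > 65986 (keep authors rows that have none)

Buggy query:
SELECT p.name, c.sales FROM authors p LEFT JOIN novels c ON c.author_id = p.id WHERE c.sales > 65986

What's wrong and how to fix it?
Bug: A WHERE condition on the right-hand table after LEFT JOIN drops unmatched parents

Fix: Move the right-table condition into the ON clause so unmatched parents are kept

Corrected query:
SELECT p.name, c.sales FROM authors p LEFT JOIN novels c ON c.author_id = p.id AND c.sales > 65986

Result:
name    | sales
--------+------
Borges  | NULL 
Austen  | NULL 
Le Guin | NULL 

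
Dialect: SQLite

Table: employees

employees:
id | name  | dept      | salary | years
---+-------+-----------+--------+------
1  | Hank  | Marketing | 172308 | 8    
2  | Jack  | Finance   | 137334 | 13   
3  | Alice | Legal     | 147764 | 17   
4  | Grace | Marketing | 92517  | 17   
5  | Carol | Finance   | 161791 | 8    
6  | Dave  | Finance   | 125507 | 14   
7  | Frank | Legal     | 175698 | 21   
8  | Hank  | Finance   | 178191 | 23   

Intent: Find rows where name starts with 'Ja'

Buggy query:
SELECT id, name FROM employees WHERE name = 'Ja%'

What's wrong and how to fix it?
Bug: '=' compares the literal string including the % character; pattern matching needs LIKE

Fix: Replace '=' with LIKE so 'Ja%' is treated as a pattern

Corrected query:
SELECT id, name FROM employees WHERE name LIKE 'Ja%'

Result:
id | name
---+-----
2  | Jack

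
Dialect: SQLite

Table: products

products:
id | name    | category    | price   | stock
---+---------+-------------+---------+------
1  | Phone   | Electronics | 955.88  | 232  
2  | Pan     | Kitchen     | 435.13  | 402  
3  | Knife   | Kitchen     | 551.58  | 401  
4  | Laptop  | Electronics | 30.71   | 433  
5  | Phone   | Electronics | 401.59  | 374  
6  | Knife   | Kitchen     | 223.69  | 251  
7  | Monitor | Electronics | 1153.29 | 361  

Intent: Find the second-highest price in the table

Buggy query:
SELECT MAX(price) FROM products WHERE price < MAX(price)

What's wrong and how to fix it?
Bug: MAX(price) on the right of the comparison is an aggregate-in-WHERE error

Fix: Compute the overall MAX in a subquery, then take MAX of rows below it

Corrected query:
SELECT MAX(price) FROM products WHERE price < (SELECT MAX(price) FROM products)

Result:
MAX(price)
----------
955.88    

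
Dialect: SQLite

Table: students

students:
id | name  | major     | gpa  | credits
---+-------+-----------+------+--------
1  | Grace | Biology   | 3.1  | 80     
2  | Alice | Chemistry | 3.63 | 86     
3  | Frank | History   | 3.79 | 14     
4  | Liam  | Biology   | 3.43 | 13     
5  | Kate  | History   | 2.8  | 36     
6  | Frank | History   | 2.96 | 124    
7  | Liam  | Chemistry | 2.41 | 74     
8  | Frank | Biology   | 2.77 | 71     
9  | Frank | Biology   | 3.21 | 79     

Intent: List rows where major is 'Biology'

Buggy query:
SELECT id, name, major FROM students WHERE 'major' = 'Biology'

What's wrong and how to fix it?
Bug: Single quotes denote string literals in SQL; the column name is being compared as a constant string

Fix: Remove the quotes around the column name (or use double quotes for an identifier)

Corrected query:
SELECT id, name, major FROM students WHERE major = 'Biology'

Result:
id | name  | major  
---+-------+--------
1  | Grace | Biology
4  | Liam  | Biology
8  | Frank | Biology
9  | Frank | Biology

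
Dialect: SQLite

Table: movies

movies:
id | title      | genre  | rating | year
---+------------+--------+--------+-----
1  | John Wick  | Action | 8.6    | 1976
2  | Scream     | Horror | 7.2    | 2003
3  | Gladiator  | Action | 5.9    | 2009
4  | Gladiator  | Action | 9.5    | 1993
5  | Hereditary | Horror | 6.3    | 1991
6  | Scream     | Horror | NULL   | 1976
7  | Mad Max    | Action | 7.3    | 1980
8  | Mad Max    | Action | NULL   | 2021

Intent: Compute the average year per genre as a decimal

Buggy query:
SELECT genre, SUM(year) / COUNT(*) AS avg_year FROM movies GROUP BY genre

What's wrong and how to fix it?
Bug: SUM(year) and COUNT(*) are both integers; the division truncates the fractional part

Fix: Cast one side to REAL so the division keeps the fractional part

Corrected query:
SELECT genre, SUM(year) * 1.0 / COUNT(*) AS avg_year FROM movies GROUP BY genre

Result:
genre  | avg_year
-------+---------
Action | 1995.8  
Horror | 1990    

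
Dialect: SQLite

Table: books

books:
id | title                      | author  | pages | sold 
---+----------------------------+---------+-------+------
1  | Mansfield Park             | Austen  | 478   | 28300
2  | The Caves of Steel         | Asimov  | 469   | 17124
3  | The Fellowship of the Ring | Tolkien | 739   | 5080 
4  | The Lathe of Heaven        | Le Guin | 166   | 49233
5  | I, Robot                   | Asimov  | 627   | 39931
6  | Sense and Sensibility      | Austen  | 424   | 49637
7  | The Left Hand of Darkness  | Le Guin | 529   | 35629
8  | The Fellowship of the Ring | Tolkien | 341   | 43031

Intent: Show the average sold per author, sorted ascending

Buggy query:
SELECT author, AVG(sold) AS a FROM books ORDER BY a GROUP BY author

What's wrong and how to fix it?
Bug: GROUP BY must precede ORDER BY

Fix: Move ORDER BY to the end, after GROUP BY

Corrected query:
SELECT author, AVG(sold) AS a FROM books GROUP BY author ORDER BY a

Result:
author  | a      
--------+--------
Tolkien | 24055.5
Asimov  | 28527.5
Austen  | 38968.5
Le Guin | 42431  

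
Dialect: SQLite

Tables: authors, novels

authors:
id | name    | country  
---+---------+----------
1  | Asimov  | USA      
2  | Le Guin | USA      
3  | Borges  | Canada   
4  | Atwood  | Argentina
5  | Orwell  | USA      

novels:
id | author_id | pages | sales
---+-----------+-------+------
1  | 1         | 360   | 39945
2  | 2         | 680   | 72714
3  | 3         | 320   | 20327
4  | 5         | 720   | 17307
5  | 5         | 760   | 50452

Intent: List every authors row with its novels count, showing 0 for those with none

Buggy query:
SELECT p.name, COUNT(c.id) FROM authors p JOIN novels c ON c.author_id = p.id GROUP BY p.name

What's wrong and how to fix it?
Bug: INNER JOIN drops authors rows that have no matching novels rows

Fix: Use LEFT JOIN so parents without children still appear (COUNT(c.id) gives 0)

Corrected query:
SELECT p.name, COUNT(c.id) FROM authors p LEFT JOIN novels c ON c.author_id = p.id GROUP BY p.name

Result:
name    | COUNT(c.id)
--------+------------
Asimov  | 1          
Atwood  | 0          
Borges  | 1          
Le Guin | 1          
Orwell  | 2          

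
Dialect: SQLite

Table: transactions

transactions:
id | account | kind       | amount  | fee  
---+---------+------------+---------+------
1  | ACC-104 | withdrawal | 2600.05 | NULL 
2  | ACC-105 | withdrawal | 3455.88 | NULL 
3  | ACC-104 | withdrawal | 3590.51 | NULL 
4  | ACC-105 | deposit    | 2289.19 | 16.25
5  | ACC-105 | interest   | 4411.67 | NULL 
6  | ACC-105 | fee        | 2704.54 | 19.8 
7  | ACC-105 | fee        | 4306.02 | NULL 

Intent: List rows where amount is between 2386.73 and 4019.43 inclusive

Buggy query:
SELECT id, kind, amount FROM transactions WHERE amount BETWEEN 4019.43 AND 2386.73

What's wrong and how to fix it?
Bug: BETWEEN expects the lower bound first; with 4019.43 AND 2386.73 the range is empty

Fix: Write BETWEEN 2386.73 AND 4019.43

Corrected query:
SELECT id, kind, amount FROM transactions WHERE amount BETWEEN 2386.73 AND 4019.43

Result:
id | kind       | amount 
---+------------+--------
1  | withdrawal | 2600.05
2  | withdrawal | 3455.88
3  | withdrawal | 3590.51
6  | fee        | 2704.54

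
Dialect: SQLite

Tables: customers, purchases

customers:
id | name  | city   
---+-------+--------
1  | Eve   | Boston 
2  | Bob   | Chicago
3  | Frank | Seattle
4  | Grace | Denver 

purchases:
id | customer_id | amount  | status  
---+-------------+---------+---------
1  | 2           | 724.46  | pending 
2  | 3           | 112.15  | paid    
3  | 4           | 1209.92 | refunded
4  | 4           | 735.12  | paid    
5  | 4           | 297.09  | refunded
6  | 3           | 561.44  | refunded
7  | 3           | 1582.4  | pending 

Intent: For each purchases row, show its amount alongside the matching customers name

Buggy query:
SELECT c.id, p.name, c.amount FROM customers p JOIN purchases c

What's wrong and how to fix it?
Bug: Missing join condition: each purchases row is matched to all customers rows instead of just its own

Fix: Add ON c.customer_id = p.id to the JOIN

Corrected query:
SELECT c.id, p.name, c.amount FROM customers p JOIN purchases c ON c.customer_id = p.id

Result:
id | name  | amount 
---+-------+--------
1  | Bob   | 724.46 
2  | Frank | 112.15 
3  | Grace | 1209.92
4  | Grace | 735.12 
5  | Grace | 297.09 
6  | Frank | 561.44 
7  | Frank | 1582.4 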